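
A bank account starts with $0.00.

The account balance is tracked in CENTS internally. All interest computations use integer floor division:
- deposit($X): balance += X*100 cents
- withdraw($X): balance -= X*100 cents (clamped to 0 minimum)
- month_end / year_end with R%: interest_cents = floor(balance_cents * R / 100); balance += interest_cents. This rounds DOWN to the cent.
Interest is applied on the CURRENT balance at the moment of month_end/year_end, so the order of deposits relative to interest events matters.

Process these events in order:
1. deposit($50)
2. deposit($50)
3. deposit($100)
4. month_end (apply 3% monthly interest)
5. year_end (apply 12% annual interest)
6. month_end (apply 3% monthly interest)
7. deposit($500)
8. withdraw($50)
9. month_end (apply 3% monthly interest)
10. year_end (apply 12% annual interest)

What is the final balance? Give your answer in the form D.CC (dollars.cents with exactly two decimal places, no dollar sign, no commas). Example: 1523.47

Answer: 793.25

Derivation:
After 1 (deposit($50)): balance=$50.00 total_interest=$0.00
After 2 (deposit($50)): balance=$100.00 total_interest=$0.00
After 3 (deposit($100)): balance=$200.00 total_interest=$0.00
After 4 (month_end (apply 3% monthly interest)): balance=$206.00 total_interest=$6.00
After 5 (year_end (apply 12% annual interest)): balance=$230.72 total_interest=$30.72
After 6 (month_end (apply 3% monthly interest)): balance=$237.64 total_interest=$37.64
After 7 (deposit($500)): balance=$737.64 total_interest=$37.64
After 8 (withdraw($50)): balance=$687.64 total_interest=$37.64
After 9 (month_end (apply 3% monthly interest)): balance=$708.26 total_interest=$58.26
After 10 (year_end (apply 12% annual interest)): balance=$793.25 total_interest=$143.25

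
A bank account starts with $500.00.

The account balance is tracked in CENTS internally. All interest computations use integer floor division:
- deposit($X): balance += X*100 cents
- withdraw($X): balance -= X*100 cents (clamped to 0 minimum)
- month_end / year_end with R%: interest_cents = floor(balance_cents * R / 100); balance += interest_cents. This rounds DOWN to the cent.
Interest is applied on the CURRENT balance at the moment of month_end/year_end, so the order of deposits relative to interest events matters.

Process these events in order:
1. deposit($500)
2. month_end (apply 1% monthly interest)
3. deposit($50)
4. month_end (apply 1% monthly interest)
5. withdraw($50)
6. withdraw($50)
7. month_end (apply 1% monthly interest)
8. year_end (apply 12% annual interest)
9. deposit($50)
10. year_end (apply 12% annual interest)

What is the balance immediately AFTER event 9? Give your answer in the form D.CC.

Answer: 1147.93

Derivation:
After 1 (deposit($500)): balance=$1000.00 total_interest=$0.00
After 2 (month_end (apply 1% monthly interest)): balance=$1010.00 total_interest=$10.00
After 3 (deposit($50)): balance=$1060.00 total_interest=$10.00
After 4 (month_end (apply 1% monthly interest)): balance=$1070.60 total_interest=$20.60
After 5 (withdraw($50)): balance=$1020.60 total_interest=$20.60
After 6 (withdraw($50)): balance=$970.60 total_interest=$20.60
After 7 (month_end (apply 1% monthly interest)): balance=$980.30 total_interest=$30.30
After 8 (year_end (apply 12% annual interest)): balance=$1097.93 total_interest=$147.93
After 9 (deposit($50)): balance=$1147.93 total_interest=$147.93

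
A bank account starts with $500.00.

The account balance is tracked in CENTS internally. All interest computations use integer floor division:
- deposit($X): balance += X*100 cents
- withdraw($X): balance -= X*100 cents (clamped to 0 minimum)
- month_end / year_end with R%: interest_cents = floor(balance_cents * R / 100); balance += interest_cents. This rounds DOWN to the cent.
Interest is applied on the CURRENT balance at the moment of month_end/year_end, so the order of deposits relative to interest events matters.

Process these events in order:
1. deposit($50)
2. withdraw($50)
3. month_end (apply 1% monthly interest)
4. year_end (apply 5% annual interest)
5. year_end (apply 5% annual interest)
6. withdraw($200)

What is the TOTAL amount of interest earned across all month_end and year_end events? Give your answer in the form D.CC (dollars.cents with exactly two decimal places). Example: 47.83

After 1 (deposit($50)): balance=$550.00 total_interest=$0.00
After 2 (withdraw($50)): balance=$500.00 total_interest=$0.00
After 3 (month_end (apply 1% monthly interest)): balance=$505.00 total_interest=$5.00
After 4 (year_end (apply 5% annual interest)): balance=$530.25 total_interest=$30.25
After 5 (year_end (apply 5% annual interest)): balance=$556.76 total_interest=$56.76
After 6 (withdraw($200)): balance=$356.76 total_interest=$56.76

Answer: 56.76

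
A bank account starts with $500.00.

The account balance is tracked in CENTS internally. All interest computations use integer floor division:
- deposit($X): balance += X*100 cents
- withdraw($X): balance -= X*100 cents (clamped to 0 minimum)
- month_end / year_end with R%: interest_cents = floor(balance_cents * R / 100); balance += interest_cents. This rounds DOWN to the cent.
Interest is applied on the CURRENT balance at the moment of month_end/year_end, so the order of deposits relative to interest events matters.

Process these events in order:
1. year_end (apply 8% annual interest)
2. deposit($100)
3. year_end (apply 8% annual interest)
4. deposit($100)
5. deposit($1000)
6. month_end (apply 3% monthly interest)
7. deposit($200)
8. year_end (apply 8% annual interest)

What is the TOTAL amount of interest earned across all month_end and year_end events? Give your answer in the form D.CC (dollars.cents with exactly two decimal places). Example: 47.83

Answer: 308.52

Derivation:
After 1 (year_end (apply 8% annual interest)): balance=$540.00 total_interest=$40.00
After 2 (deposit($100)): balance=$640.00 total_interest=$40.00
After 3 (year_end (apply 8% annual interest)): balance=$691.20 total_interest=$91.20
After 4 (deposit($100)): balance=$791.20 total_interest=$91.20
After 5 (deposit($1000)): balance=$1791.20 total_interest=$91.20
After 6 (month_end (apply 3% monthly interest)): balance=$1844.93 total_interest=$144.93
After 7 (deposit($200)): balance=$2044.93 total_interest=$144.93
After 8 (year_end (apply 8% annual interest)): balance=$2208.52 total_interest=$308.52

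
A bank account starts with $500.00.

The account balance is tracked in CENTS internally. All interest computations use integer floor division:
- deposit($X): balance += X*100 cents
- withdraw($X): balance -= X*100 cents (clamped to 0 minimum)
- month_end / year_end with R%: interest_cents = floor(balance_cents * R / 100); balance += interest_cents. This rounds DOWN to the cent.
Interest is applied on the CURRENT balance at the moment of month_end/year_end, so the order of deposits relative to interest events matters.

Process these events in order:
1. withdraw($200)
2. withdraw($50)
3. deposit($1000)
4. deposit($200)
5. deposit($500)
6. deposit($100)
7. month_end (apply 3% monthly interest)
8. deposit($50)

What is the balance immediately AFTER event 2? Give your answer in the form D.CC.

After 1 (withdraw($200)): balance=$300.00 total_interest=$0.00
After 2 (withdraw($50)): balance=$250.00 total_interest=$0.00

Answer: 250.00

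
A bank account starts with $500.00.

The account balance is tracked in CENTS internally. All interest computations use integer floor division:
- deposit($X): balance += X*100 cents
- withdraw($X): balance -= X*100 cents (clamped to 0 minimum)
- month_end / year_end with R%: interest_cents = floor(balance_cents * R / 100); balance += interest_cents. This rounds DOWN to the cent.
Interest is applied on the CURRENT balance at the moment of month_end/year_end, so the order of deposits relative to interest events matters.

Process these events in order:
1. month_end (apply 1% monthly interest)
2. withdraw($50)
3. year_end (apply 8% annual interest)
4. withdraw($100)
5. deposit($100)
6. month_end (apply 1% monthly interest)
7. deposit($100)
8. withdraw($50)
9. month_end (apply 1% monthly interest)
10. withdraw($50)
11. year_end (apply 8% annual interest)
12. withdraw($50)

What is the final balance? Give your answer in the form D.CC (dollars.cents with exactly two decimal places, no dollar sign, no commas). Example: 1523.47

Answer: 491.91

Derivation:
After 1 (month_end (apply 1% monthly interest)): balance=$505.00 total_interest=$5.00
After 2 (withdraw($50)): balance=$455.00 total_interest=$5.00
After 3 (year_end (apply 8% annual interest)): balance=$491.40 total_interest=$41.40
After 4 (withdraw($100)): balance=$391.40 total_interest=$41.40
After 5 (deposit($100)): balance=$491.40 total_interest=$41.40
After 6 (month_end (apply 1% monthly interest)): balance=$496.31 total_interest=$46.31
After 7 (deposit($100)): balance=$596.31 total_interest=$46.31
After 8 (withdraw($50)): balance=$546.31 total_interest=$46.31
After 9 (month_end (apply 1% monthly interest)): balance=$551.77 total_interest=$51.77
After 10 (withdraw($50)): balance=$501.77 total_interest=$51.77
After 11 (year_end (apply 8% annual interest)): balance=$541.91 total_interest=$91.91
After 12 (withdraw($50)): balance=$491.91 total_interest=$91.91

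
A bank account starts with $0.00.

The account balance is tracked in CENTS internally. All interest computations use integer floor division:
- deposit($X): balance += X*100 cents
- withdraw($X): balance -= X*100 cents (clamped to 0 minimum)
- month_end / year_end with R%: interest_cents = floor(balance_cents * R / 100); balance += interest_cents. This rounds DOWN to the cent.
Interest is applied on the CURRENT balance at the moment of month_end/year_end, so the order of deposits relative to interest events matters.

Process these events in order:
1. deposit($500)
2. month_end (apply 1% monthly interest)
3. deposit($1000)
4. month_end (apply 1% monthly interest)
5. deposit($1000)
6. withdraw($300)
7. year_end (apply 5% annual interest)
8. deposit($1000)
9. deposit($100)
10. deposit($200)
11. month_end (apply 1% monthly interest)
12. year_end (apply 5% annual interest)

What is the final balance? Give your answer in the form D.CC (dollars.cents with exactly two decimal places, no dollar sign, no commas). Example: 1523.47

After 1 (deposit($500)): balance=$500.00 total_interest=$0.00
After 2 (month_end (apply 1% monthly interest)): balance=$505.00 total_interest=$5.00
After 3 (deposit($1000)): balance=$1505.00 total_interest=$5.00
After 4 (month_end (apply 1% monthly interest)): balance=$1520.05 total_interest=$20.05
After 5 (deposit($1000)): balance=$2520.05 total_interest=$20.05
After 6 (withdraw($300)): balance=$2220.05 total_interest=$20.05
After 7 (year_end (apply 5% annual interest)): balance=$2331.05 total_interest=$131.05
After 8 (deposit($1000)): balance=$3331.05 total_interest=$131.05
After 9 (deposit($100)): balance=$3431.05 total_interest=$131.05
After 10 (deposit($200)): balance=$3631.05 total_interest=$131.05
After 11 (month_end (apply 1% monthly interest)): balance=$3667.36 total_interest=$167.36
After 12 (year_end (apply 5% annual interest)): balance=$3850.72 total_interest=$350.72

Answer: 3850.72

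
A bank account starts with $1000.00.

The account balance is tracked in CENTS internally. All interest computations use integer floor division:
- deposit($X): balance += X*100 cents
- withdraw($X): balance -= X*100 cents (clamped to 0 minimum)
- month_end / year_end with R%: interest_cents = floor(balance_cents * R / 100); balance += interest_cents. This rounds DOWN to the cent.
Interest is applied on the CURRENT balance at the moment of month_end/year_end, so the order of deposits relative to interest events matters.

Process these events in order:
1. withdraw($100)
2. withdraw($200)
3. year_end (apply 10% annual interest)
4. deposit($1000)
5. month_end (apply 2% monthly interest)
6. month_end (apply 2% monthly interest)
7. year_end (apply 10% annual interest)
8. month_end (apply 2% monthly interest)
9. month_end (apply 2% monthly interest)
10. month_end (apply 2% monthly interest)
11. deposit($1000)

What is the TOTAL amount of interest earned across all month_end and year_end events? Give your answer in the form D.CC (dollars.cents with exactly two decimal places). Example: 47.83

After 1 (withdraw($100)): balance=$900.00 total_interest=$0.00
After 2 (withdraw($200)): balance=$700.00 total_interest=$0.00
After 3 (year_end (apply 10% annual interest)): balance=$770.00 total_interest=$70.00
After 4 (deposit($1000)): balance=$1770.00 total_interest=$70.00
After 5 (month_end (apply 2% monthly interest)): balance=$1805.40 total_interest=$105.40
After 6 (month_end (apply 2% monthly interest)): balance=$1841.50 total_interest=$141.50
After 7 (year_end (apply 10% annual interest)): balance=$2025.65 total_interest=$325.65
After 8 (month_end (apply 2% monthly interest)): balance=$2066.16 total_interest=$366.16
After 9 (month_end (apply 2% monthly interest)): balance=$2107.48 total_interest=$407.48
After 10 (month_end (apply 2% monthly interest)): balance=$2149.62 total_interest=$449.62
After 11 (deposit($1000)): balance=$3149.62 total_interest=$449.62

Answer: 449.62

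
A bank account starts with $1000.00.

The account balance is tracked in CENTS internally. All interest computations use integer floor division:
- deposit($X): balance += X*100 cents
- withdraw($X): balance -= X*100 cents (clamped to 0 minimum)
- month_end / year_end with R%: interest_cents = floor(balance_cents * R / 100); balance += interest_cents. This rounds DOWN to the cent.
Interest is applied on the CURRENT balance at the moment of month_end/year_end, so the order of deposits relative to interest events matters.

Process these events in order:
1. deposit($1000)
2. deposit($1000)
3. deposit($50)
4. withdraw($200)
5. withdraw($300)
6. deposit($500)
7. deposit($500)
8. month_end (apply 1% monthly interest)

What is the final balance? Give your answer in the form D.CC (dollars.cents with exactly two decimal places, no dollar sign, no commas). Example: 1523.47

After 1 (deposit($1000)): balance=$2000.00 total_interest=$0.00
After 2 (deposit($1000)): balance=$3000.00 total_interest=$0.00
After 3 (deposit($50)): balance=$3050.00 total_interest=$0.00
After 4 (withdraw($200)): balance=$2850.00 total_interest=$0.00
After 5 (withdraw($300)): balance=$2550.00 total_interest=$0.00
After 6 (deposit($500)): balance=$3050.00 total_interest=$0.00
After 7 (deposit($500)): balance=$3550.00 total_interest=$0.00
After 8 (month_end (apply 1% monthly interest)): balance=$3585.50 total_interest=$35.50

Answer: 3585.50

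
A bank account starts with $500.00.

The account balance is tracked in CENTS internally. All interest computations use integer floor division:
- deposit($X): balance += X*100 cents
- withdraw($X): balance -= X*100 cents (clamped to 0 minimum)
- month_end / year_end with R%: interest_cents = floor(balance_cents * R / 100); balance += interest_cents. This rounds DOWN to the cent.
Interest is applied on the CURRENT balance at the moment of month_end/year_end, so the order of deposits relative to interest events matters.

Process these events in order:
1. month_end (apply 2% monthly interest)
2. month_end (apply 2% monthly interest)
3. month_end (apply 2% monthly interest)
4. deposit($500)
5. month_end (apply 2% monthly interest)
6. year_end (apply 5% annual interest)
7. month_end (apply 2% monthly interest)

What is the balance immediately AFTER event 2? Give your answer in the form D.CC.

After 1 (month_end (apply 2% monthly interest)): balance=$510.00 total_interest=$10.00
After 2 (month_end (apply 2% monthly interest)): balance=$520.20 total_interest=$20.20

Answer: 520.20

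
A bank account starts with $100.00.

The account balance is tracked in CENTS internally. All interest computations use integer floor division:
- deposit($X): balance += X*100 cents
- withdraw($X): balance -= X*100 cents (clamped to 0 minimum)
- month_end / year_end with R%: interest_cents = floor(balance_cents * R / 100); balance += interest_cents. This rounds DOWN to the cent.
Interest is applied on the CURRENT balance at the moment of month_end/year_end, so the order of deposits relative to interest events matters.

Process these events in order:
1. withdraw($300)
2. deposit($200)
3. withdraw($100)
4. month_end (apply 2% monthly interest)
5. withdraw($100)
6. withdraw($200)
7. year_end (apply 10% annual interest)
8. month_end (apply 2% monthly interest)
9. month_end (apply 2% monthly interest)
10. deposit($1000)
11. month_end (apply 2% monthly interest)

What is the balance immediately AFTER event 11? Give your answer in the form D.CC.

Answer: 1020.00

Derivation:
After 1 (withdraw($300)): balance=$0.00 total_interest=$0.00
After 2 (deposit($200)): balance=$200.00 total_interest=$0.00
After 3 (withdraw($100)): balance=$100.00 total_interest=$0.00
After 4 (month_end (apply 2% monthly interest)): balance=$102.00 total_interest=$2.00
After 5 (withdraw($100)): balance=$2.00 total_interest=$2.00
After 6 (withdraw($200)): balance=$0.00 total_interest=$2.00
After 7 (year_end (apply 10% annual interest)): balance=$0.00 total_interest=$2.00
After 8 (month_end (apply 2% monthly interest)): balance=$0.00 total_interest=$2.00
After 9 (month_end (apply 2% monthly interest)): balance=$0.00 total_interest=$2.00
After 10 (deposit($1000)): balance=$1000.00 total_interest=$2.00
After 11 (month_end (apply 2% monthly interest)): balance=$1020.00 total_interest=$22.00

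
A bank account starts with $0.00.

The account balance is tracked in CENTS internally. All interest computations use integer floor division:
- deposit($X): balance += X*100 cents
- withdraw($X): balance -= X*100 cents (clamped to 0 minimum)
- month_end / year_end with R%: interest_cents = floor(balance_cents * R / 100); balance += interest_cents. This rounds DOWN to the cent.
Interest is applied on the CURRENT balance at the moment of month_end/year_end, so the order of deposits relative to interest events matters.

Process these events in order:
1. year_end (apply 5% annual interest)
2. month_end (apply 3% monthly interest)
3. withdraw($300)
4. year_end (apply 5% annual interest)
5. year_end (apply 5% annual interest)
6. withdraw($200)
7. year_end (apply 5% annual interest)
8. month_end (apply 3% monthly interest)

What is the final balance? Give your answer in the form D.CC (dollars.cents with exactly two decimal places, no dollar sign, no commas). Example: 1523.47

Answer: 0.00

Derivation:
After 1 (year_end (apply 5% annual interest)): balance=$0.00 total_interest=$0.00
After 2 (month_end (apply 3% monthly interest)): balance=$0.00 total_interest=$0.00
After 3 (withdraw($300)): balance=$0.00 total_interest=$0.00
After 4 (year_end (apply 5% annual interest)): balance=$0.00 total_interest=$0.00
After 5 (year_end (apply 5% annual interest)): balance=$0.00 total_interest=$0.00
After 6 (withdraw($200)): balance=$0.00 total_interest=$0.00
After 7 (year_end (apply 5% annual interest)): balance=$0.00 total_interest=$0.00
After 8 (month_end (apply 3% monthly interest)): balance=$0.00 total_interest=$0.00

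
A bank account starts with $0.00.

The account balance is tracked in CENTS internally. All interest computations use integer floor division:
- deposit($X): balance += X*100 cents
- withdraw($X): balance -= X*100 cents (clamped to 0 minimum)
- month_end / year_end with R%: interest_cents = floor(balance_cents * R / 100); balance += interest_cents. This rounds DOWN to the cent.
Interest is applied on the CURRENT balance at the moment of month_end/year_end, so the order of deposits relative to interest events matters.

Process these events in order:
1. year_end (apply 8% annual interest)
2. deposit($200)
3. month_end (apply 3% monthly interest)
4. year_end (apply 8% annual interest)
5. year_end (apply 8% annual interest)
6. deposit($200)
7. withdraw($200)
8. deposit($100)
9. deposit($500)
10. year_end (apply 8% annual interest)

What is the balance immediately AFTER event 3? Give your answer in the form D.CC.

Answer: 206.00

Derivation:
After 1 (year_end (apply 8% annual interest)): balance=$0.00 total_interest=$0.00
After 2 (deposit($200)): balance=$200.00 total_interest=$0.00
After 3 (month_end (apply 3% monthly interest)): balance=$206.00 total_interest=$6.00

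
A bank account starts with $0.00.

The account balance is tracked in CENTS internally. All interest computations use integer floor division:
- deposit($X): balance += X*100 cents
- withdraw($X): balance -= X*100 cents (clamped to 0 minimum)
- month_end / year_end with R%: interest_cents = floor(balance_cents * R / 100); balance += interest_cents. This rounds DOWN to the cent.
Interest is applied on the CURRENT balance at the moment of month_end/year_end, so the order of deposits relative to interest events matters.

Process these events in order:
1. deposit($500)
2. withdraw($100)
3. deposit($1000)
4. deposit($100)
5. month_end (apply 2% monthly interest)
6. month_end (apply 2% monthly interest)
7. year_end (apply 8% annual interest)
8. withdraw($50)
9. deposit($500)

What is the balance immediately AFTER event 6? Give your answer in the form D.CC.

Answer: 1560.60

Derivation:
After 1 (deposit($500)): balance=$500.00 total_interest=$0.00
After 2 (withdraw($100)): balance=$400.00 total_interest=$0.00
After 3 (deposit($1000)): balance=$1400.00 total_interest=$0.00
After 4 (deposit($100)): balance=$1500.00 total_interest=$0.00
After 5 (month_end (apply 2% monthly interest)): balance=$1530.00 total_interest=$30.00
After 6 (month_end (apply 2% monthly interest)): balance=$1560.60 total_interest=$60.60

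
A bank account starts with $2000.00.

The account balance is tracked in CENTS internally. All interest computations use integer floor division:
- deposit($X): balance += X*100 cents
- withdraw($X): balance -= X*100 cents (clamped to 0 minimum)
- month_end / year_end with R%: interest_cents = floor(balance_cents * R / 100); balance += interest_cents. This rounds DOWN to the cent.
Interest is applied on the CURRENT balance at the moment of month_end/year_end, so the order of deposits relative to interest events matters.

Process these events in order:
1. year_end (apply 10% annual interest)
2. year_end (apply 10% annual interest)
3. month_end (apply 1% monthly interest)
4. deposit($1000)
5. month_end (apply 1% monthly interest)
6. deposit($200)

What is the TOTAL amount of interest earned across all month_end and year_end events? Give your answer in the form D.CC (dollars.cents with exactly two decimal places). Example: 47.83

After 1 (year_end (apply 10% annual interest)): balance=$2200.00 total_interest=$200.00
After 2 (year_end (apply 10% annual interest)): balance=$2420.00 total_interest=$420.00
After 3 (month_end (apply 1% monthly interest)): balance=$2444.20 total_interest=$444.20
After 4 (deposit($1000)): balance=$3444.20 total_interest=$444.20
After 5 (month_end (apply 1% monthly interest)): balance=$3478.64 total_interest=$478.64
After 6 (deposit($200)): balance=$3678.64 total_interest=$478.64

Answer: 478.64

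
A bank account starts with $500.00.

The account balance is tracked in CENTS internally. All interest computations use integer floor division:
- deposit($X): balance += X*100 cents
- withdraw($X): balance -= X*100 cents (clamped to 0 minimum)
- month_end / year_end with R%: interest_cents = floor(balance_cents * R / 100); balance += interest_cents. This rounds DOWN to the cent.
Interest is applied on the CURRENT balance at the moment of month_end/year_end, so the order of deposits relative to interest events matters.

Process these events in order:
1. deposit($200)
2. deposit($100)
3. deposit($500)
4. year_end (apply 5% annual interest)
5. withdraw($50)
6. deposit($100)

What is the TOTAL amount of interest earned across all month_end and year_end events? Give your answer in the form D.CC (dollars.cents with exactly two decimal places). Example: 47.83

After 1 (deposit($200)): balance=$700.00 total_interest=$0.00
After 2 (deposit($100)): balance=$800.00 total_interest=$0.00
After 3 (deposit($500)): balance=$1300.00 total_interest=$0.00
After 4 (year_end (apply 5% annual interest)): balance=$1365.00 total_interest=$65.00
After 5 (withdraw($50)): balance=$1315.00 total_interest=$65.00
After 6 (deposit($100)): balance=$1415.00 total_interest=$65.00

Answer: 65.00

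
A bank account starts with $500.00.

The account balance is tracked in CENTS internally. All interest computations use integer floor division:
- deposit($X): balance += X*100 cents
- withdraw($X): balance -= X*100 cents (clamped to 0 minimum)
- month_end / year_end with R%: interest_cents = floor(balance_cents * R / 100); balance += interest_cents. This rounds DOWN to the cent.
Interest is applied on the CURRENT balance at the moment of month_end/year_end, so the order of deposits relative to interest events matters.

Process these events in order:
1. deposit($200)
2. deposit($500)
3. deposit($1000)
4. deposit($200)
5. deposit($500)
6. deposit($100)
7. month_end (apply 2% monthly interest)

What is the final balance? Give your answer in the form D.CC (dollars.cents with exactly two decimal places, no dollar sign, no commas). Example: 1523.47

After 1 (deposit($200)): balance=$700.00 total_interest=$0.00
After 2 (deposit($500)): balance=$1200.00 total_interest=$0.00
After 3 (deposit($1000)): balance=$2200.00 total_interest=$0.00
After 4 (deposit($200)): balance=$2400.00 total_interest=$0.00
After 5 (deposit($500)): balance=$2900.00 total_interest=$0.00
After 6 (deposit($100)): balance=$3000.00 total_interest=$0.00
After 7 (month_end (apply 2% monthly interest)): balance=$3060.00 total_interest=$60.00

Answer: 3060.00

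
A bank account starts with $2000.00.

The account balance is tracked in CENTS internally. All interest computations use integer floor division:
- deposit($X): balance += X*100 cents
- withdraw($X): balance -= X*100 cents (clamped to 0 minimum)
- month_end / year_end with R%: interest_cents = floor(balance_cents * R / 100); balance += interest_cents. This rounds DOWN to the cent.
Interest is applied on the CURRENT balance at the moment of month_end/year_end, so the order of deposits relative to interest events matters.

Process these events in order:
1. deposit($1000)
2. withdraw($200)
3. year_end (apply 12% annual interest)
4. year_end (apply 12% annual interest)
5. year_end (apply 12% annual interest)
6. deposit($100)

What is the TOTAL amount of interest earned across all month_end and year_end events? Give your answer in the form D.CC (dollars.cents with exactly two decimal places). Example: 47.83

Answer: 1133.79

Derivation:
After 1 (deposit($1000)): balance=$3000.00 total_interest=$0.00
After 2 (withdraw($200)): balance=$2800.00 total_interest=$0.00
After 3 (year_end (apply 12% annual interest)): balance=$3136.00 total_interest=$336.00
After 4 (year_end (apply 12% annual interest)): balance=$3512.32 total_interest=$712.32
After 5 (year_end (apply 12% annual interest)): balance=$3933.79 total_interest=$1133.79
After 6 (deposit($100)): balance=$4033.79 total_interest=$1133.79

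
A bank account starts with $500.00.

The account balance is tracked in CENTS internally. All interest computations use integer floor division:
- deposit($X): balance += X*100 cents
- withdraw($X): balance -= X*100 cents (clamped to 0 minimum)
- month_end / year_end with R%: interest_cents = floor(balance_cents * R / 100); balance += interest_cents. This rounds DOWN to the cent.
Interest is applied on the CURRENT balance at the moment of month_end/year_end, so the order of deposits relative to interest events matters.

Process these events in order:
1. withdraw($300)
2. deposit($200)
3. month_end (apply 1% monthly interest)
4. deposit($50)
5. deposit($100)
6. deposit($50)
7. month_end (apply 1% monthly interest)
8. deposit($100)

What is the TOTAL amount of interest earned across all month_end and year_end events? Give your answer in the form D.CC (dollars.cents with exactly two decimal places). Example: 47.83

Answer: 10.04

Derivation:
After 1 (withdraw($300)): balance=$200.00 total_interest=$0.00
After 2 (deposit($200)): balance=$400.00 total_interest=$0.00
After 3 (month_end (apply 1% monthly interest)): balance=$404.00 total_interest=$4.00
After 4 (deposit($50)): balance=$454.00 total_interest=$4.00
After 5 (deposit($100)): balance=$554.00 total_interest=$4.00
After 6 (deposit($50)): balance=$604.00 total_interest=$4.00
After 7 (month_end (apply 1% monthly interest)): balance=$610.04 total_interest=$10.04
After 8 (deposit($100)): balance=$710.04 total_interest=$10.04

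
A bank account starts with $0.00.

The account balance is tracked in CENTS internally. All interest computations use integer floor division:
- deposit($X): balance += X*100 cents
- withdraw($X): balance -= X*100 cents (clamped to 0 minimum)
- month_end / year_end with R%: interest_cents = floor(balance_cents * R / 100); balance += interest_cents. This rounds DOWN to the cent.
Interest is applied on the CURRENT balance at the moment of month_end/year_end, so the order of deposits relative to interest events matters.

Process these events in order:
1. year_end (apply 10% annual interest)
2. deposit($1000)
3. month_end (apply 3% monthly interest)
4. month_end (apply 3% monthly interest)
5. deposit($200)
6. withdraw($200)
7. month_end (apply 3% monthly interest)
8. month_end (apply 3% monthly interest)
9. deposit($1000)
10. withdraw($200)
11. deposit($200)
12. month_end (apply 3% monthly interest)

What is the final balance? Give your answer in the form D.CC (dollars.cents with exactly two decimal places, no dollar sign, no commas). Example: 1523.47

Answer: 2189.26

Derivation:
After 1 (year_end (apply 10% annual interest)): balance=$0.00 total_interest=$0.00
After 2 (deposit($1000)): balance=$1000.00 total_interest=$0.00
After 3 (month_end (apply 3% monthly interest)): balance=$1030.00 total_interest=$30.00
After 4 (month_end (apply 3% monthly interest)): balance=$1060.90 total_interest=$60.90
After 5 (deposit($200)): balance=$1260.90 total_interest=$60.90
After 6 (withdraw($200)): balance=$1060.90 total_interest=$60.90
After 7 (month_end (apply 3% monthly interest)): balance=$1092.72 total_interest=$92.72
After 8 (month_end (apply 3% monthly interest)): balance=$1125.50 total_interest=$125.50
After 9 (deposit($1000)): balance=$2125.50 total_interest=$125.50
After 10 (withdraw($200)): balance=$1925.50 total_interest=$125.50
After 11 (deposit($200)): balance=$2125.50 total_interest=$125.50
After 12 (month_end (apply 3% monthly interest)): balance=$2189.26 total_interest=$189.26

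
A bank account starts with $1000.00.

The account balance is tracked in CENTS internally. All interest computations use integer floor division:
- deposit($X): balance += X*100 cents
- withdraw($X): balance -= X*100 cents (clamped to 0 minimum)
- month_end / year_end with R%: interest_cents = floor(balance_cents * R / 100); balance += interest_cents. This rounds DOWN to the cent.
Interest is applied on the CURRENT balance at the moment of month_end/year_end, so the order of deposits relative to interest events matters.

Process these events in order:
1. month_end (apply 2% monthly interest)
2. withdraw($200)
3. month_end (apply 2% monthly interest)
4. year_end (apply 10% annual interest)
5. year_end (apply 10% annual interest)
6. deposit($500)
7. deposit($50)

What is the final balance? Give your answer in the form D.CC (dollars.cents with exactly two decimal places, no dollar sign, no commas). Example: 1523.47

After 1 (month_end (apply 2% monthly interest)): balance=$1020.00 total_interest=$20.00
After 2 (withdraw($200)): balance=$820.00 total_interest=$20.00
After 3 (month_end (apply 2% monthly interest)): balance=$836.40 total_interest=$36.40
After 4 (year_end (apply 10% annual interest)): balance=$920.04 total_interest=$120.04
After 5 (year_end (apply 10% annual interest)): balance=$1012.04 total_interest=$212.04
After 6 (deposit($500)): balance=$1512.04 total_interest=$212.04
After 7 (deposit($50)): balance=$1562.04 total_interest=$212.04

Answer: 1562.04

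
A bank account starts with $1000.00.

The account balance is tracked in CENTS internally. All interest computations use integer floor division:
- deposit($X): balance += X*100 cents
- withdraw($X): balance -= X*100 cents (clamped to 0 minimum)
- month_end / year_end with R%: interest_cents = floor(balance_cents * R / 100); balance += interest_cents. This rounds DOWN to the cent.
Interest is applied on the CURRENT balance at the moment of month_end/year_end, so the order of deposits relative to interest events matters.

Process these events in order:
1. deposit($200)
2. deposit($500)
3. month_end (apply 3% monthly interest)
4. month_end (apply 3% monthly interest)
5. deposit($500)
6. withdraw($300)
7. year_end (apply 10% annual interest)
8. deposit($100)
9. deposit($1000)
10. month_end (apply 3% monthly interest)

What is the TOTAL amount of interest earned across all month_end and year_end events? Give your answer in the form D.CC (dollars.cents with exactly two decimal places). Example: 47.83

Answer: 402.99

Derivation:
After 1 (deposit($200)): balance=$1200.00 total_interest=$0.00
After 2 (deposit($500)): balance=$1700.00 total_interest=$0.00
After 3 (month_end (apply 3% monthly interest)): balance=$1751.00 total_interest=$51.00
After 4 (month_end (apply 3% monthly interest)): balance=$1803.53 total_interest=$103.53
After 5 (deposit($500)): balance=$2303.53 total_interest=$103.53
After 6 (withdraw($300)): balance=$2003.53 total_interest=$103.53
After 7 (year_end (apply 10% annual interest)): balance=$2203.88 total_interest=$303.88
After 8 (deposit($100)): balance=$2303.88 total_interest=$303.88
After 9 (deposit($1000)): balance=$3303.88 total_interest=$303.88
After 10 (month_end (apply 3% monthly interest)): balance=$3402.99 total_interest=$402.99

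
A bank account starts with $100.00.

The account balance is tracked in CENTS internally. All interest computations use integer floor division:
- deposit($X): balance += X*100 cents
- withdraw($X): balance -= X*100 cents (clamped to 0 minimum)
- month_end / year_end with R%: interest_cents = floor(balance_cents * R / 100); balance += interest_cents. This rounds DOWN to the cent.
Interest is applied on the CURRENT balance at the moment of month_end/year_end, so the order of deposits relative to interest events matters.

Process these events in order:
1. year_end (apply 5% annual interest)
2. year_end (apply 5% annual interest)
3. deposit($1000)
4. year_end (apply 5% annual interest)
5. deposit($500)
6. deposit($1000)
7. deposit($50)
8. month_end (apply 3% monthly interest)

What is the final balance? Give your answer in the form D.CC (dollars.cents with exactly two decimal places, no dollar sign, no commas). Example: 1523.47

Answer: 2797.23

Derivation:
After 1 (year_end (apply 5% annual interest)): balance=$105.00 total_interest=$5.00
After 2 (year_end (apply 5% annual interest)): balance=$110.25 total_interest=$10.25
After 3 (deposit($1000)): balance=$1110.25 total_interest=$10.25
After 4 (year_end (apply 5% annual interest)): balance=$1165.76 total_interest=$65.76
After 5 (deposit($500)): balance=$1665.76 total_interest=$65.76
After 6 (deposit($1000)): balance=$2665.76 total_interest=$65.76
After 7 (deposit($50)): balance=$2715.76 total_interest=$65.76
After 8 (month_end (apply 3% monthly interest)): balance=$2797.23 total_interest=$147.23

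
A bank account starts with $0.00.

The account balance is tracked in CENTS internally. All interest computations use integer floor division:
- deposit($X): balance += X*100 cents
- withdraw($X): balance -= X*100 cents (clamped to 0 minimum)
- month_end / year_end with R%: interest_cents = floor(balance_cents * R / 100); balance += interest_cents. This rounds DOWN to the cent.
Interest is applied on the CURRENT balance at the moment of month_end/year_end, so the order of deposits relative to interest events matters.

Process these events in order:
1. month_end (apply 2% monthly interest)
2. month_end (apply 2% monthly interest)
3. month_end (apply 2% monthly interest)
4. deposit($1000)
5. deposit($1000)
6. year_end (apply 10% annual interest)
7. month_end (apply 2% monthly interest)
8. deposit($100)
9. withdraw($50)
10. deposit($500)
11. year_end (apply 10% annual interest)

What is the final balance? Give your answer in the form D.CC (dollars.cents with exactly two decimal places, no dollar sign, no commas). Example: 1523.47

Answer: 3073.40

Derivation:
After 1 (month_end (apply 2% monthly interest)): balance=$0.00 total_interest=$0.00
After 2 (month_end (apply 2% monthly interest)): balance=$0.00 total_interest=$0.00
After 3 (month_end (apply 2% monthly interest)): balance=$0.00 total_interest=$0.00
After 4 (deposit($1000)): balance=$1000.00 total_interest=$0.00
After 5 (deposit($1000)): balance=$2000.00 total_interest=$0.00
After 6 (year_end (apply 10% annual interest)): balance=$2200.00 total_interest=$200.00
After 7 (month_end (apply 2% monthly interest)): balance=$2244.00 total_interest=$244.00
After 8 (deposit($100)): balance=$2344.00 total_interest=$244.00
After 9 (withdraw($50)): balance=$2294.00 total_interest=$244.00
After 10 (deposit($500)): balance=$2794.00 total_interest=$244.00
After 11 (year_end (apply 10% annual interest)): balance=$3073.40 total_interest=$523.40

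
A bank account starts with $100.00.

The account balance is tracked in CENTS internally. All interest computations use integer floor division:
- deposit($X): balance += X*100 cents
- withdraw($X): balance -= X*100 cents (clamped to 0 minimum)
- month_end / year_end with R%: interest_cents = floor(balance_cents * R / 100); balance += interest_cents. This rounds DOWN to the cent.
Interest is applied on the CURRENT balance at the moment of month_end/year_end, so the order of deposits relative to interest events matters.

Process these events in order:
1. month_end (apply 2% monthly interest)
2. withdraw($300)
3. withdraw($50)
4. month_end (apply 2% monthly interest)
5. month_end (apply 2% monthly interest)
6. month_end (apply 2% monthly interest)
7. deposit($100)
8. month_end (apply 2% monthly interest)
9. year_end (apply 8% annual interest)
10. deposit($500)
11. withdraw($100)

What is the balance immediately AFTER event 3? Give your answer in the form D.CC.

After 1 (month_end (apply 2% monthly interest)): balance=$102.00 total_interest=$2.00
After 2 (withdraw($300)): balance=$0.00 total_interest=$2.00
After 3 (withdraw($50)): balance=$0.00 total_interest=$2.00

Answer: 0.00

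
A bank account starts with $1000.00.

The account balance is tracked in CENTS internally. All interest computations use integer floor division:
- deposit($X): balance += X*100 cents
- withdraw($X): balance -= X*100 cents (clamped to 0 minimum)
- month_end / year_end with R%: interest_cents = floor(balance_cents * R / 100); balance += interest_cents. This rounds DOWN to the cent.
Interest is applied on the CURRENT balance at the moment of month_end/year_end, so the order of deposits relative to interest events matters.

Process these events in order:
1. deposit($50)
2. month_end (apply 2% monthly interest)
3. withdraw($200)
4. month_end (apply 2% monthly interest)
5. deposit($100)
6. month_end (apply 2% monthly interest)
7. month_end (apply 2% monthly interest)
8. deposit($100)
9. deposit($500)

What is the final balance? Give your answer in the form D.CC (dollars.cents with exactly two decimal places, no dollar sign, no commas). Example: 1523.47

After 1 (deposit($50)): balance=$1050.00 total_interest=$0.00
After 2 (month_end (apply 2% monthly interest)): balance=$1071.00 total_interest=$21.00
After 3 (withdraw($200)): balance=$871.00 total_interest=$21.00
After 4 (month_end (apply 2% monthly interest)): balance=$888.42 total_interest=$38.42
After 5 (deposit($100)): balance=$988.42 total_interest=$38.42
After 6 (month_end (apply 2% monthly interest)): balance=$1008.18 total_interest=$58.18
After 7 (month_end (apply 2% monthly interest)): balance=$1028.34 total_interest=$78.34
After 8 (deposit($100)): balance=$1128.34 total_interest=$78.34
After 9 (deposit($500)): balance=$1628.34 total_interest=$78.34

Answer: 1628.34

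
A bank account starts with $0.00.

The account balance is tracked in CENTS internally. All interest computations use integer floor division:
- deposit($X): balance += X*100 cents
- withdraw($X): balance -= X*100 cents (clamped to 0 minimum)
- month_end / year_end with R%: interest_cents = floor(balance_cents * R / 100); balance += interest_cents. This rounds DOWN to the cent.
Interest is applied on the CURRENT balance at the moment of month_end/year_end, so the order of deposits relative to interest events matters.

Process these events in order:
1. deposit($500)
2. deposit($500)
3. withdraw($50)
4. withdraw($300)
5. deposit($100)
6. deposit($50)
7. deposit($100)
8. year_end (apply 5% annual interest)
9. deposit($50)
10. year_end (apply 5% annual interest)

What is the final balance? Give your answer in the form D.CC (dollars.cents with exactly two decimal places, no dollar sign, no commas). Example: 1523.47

After 1 (deposit($500)): balance=$500.00 total_interest=$0.00
After 2 (deposit($500)): balance=$1000.00 total_interest=$0.00
After 3 (withdraw($50)): balance=$950.00 total_interest=$0.00
After 4 (withdraw($300)): balance=$650.00 total_interest=$0.00
After 5 (deposit($100)): balance=$750.00 total_interest=$0.00
After 6 (deposit($50)): balance=$800.00 total_interest=$0.00
After 7 (deposit($100)): balance=$900.00 total_interest=$0.00
After 8 (year_end (apply 5% annual interest)): balance=$945.00 total_interest=$45.00
After 9 (deposit($50)): balance=$995.00 total_interest=$45.00
After 10 (year_end (apply 5% annual interest)): balance=$1044.75 total_interest=$94.75

Answer: 1044.75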